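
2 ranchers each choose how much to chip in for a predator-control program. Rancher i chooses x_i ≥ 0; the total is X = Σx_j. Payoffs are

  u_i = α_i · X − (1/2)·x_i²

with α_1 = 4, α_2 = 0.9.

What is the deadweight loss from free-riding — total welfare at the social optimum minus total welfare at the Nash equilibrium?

Rancher i's FOC: ∂u_i/∂x_i = α_i − x_i = 0, so x_i* = α_i.
NE contributions = (4, 0.9); X = 4.9.
W^NE = (Σα)·X − ½Σα_i² = 4.9² − ½·16.81 = 15.605.
Planner sets x_i = Σα_j = 4.9 for every i, so X^SO = 2·4.9 = 9.8.
W^SO = (Σα)·X^SO − ½·2·(Σα)² = (2/2)·4.9² = 24.01.
Deadweight loss = W^SO − W^NE = 8.405.

8.405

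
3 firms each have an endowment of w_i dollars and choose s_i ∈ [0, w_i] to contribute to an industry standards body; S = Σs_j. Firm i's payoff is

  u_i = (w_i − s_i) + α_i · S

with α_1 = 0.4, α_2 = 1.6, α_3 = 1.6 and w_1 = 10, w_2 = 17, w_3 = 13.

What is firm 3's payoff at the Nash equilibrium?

48

∂u_i/∂s_i = α_i − 1, so firm i contributes w_i if α_i > 1, else 0.
α_i > 1 for i ∈ {2, 3}; NE contributions (0, 17, 13), S = 30.
u_3 = (13 − 13) + 1.6·30 = 48.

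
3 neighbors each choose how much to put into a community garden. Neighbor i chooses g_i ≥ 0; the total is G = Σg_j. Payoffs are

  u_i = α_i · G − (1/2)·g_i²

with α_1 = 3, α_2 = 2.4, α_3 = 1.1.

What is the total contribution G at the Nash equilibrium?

6.5

Neighbor i's FOC: ∂u_i/∂g_i = α_i − g_i = 0, so g_i* = α_i.
NE contributions = (3, 2.4, 1.1); G = 6.5.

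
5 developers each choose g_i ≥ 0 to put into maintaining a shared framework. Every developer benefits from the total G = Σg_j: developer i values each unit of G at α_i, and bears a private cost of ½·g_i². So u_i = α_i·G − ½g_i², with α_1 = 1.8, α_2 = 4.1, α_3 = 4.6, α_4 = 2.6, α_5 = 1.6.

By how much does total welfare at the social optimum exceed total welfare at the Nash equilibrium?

Developer i's FOC: ∂u_i/∂g_i = α_i − g_i = 0, so g_i* = α_i.
NE contributions = (1.8, 4.1, 4.6, 2.6, 1.6); G = 14.7.
W^NE = (Σα)·G − ½Σα_i² = 14.7² − ½·50.53 = 190.825.
Planner sets g_i = Σα_j = 14.7 for every i, so G^SO = 5·14.7 = 73.5.
W^SO = (Σα)·G^SO − ½·5·(Σα)² = (5/2)·14.7² = 540.225.
Deadweight loss = W^SO − W^NE = 349.4.

349.4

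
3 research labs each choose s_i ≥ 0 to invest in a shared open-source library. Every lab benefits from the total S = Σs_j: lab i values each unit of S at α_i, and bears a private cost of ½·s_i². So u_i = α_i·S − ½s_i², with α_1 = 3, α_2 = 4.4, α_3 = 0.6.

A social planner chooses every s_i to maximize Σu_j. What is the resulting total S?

24

Planner FOC: ∂(Σu_j)/∂s_i = (Σα_j) − s_i = 0, so s_i^SO = Σα_j = 8 for every i; S^SO = 24.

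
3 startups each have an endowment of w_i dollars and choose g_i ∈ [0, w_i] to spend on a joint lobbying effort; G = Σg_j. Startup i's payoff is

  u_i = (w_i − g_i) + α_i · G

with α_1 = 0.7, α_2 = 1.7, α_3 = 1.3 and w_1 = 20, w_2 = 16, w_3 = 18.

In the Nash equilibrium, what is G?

∂u_i/∂g_i = α_i − 1, so startup i contributes w_i if α_i > 1, else 0.
α_i > 1 for i ∈ {2, 3}; NE contributions (0, 16, 18), G = 34.

34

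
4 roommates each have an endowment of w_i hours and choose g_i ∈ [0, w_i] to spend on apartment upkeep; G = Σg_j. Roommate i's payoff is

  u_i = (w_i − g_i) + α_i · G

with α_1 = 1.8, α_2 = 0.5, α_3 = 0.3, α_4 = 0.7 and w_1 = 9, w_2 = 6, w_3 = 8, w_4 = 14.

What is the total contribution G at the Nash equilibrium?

∂u_i/∂g_i = α_i − 1, so roommate i contributes w_i if α_i > 1, else 0.
α_i > 1 for i ∈ {1}; NE contributions (9, 0, 0, 0), G = 9.

9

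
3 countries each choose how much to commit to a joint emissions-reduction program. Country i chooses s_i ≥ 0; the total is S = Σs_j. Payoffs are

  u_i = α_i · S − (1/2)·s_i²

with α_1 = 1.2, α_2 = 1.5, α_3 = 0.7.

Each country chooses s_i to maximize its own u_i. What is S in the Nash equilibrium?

3.4

Country i's FOC: ∂u_i/∂s_i = α_i − s_i = 0, so s_i* = α_i.
NE contributions = (1.2, 1.5, 0.7); S = 3.4.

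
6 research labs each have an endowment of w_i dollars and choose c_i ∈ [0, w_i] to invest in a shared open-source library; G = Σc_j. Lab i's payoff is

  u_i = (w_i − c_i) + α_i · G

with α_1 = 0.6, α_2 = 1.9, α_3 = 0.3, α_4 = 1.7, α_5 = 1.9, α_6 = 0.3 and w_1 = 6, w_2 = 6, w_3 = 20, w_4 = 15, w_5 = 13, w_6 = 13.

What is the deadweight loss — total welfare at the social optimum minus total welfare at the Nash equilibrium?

∂u_i/∂c_i = α_i − 1, so lab i contributes w_i if α_i > 1, else 0.
α_i > 1 for i ∈ {2, 4, 5}; NE contributions (0, 6, 0, 15, 13, 0), G = 34.
W^NE = Σw_i − G^NE + (Σα_i)·G^NE = 73 + 5.7·34 = 266.8.
Planner: ∂(Σu_j)/∂c_i = Σα_j − 1 = 5.7 > 0, so everyone contributes w_i; G^SO = 73, W^SO = 73 + 5.7·73 = 489.1.
Deadweight loss = 222.3.

222.3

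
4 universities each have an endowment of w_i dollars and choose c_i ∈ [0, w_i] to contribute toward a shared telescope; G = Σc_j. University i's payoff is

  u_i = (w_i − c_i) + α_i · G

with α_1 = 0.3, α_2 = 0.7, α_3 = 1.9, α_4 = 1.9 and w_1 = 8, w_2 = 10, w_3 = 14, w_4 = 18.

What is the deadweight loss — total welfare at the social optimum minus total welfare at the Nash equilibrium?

∂u_i/∂c_i = α_i − 1, so university i contributes w_i if α_i > 1, else 0.
α_i > 1 for i ∈ {3, 4}; NE contributions (0, 0, 14, 18), G = 32.
W^NE = Σw_i − G^NE + (Σα_i)·G^NE = 50 + 3.8·32 = 171.6.
Planner: ∂(Σu_j)/∂c_i = Σα_j − 1 = 3.8 > 0, so everyone contributes w_i; G^SO = 50, W^SO = 50 + 3.8·50 = 240.
Deadweight loss = 68.4.

68.4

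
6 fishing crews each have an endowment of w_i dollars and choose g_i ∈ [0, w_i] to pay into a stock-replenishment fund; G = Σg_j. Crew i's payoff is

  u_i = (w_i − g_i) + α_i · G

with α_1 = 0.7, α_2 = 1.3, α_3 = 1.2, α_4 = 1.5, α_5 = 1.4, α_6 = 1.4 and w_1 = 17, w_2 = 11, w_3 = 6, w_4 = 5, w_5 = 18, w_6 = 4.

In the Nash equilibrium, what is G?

44

∂u_i/∂g_i = α_i − 1, so crew i contributes w_i if α_i > 1, else 0.
α_i > 1 for i ∈ {2, 3, 4, 5, 6}; NE contributions (0, 11, 6, 5, 18, 4), G = 44.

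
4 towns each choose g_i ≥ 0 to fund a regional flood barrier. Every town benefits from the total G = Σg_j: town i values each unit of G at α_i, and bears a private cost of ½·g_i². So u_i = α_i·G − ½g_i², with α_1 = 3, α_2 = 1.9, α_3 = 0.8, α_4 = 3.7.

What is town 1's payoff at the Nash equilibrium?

Town i's FOC: ∂u_i/∂g_i = α_i − g_i = 0, so g_i* = α_i.
NE contributions = (3, 1.9, 0.8, 3.7); G = 9.4.
u_1 = α_1·G − ½·(g_1)² = 3·9.4 − ½·3² = 23.7.

23.7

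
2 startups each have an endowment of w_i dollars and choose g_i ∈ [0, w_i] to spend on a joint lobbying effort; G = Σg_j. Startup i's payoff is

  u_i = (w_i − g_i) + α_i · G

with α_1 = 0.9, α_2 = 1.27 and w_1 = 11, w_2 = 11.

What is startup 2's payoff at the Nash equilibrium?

13.97

∂u_i/∂g_i = α_i − 1, so startup i contributes w_i if α_i > 1, else 0.
α_i > 1 for i ∈ {2}; NE contributions (0, 11), G = 11.
u_2 = (11 − 11) + 1.27·11 = 13.97.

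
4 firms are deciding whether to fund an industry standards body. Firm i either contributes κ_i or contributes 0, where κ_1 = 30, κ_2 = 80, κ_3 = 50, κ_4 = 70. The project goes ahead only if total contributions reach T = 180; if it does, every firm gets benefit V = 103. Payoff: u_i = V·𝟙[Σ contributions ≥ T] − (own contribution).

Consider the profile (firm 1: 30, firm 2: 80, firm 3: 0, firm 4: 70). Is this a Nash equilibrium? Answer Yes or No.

Yes

Total = 180 ≥ 180: provided.
Firm 1 (pledges 30, payoff 73): dropping to 0 → total 150, payoff 0. No gain.
Firm 2 (pledges 80, payoff 23): dropping to 0 → total 100, payoff 0. No gain.
Firm 3 (pledges 0, payoff 103): pledging 50 → total 230, payoff 53. No gain.
Firm 4 (pledges 70, payoff 33): dropping to 0 → total 110, payoff 0. No gain.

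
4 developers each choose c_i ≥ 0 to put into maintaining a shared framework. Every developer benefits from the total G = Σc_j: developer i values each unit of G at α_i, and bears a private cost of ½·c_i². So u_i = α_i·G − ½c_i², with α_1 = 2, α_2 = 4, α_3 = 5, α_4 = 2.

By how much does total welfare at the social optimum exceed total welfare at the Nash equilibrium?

193.5

Developer i's FOC: ∂u_i/∂c_i = α_i − c_i = 0, so c_i* = α_i.
NE contributions = (2, 4, 5, 2); G = 13.
W^NE = (Σα)·G − ½Σα_i² = 13² − ½·49 = 144.5.
Planner sets c_i = Σα_j = 13 for every i, so G^SO = 4·13 = 52.
W^SO = (Σα)·G^SO − ½·4·(Σα)² = (4/2)·13² = 338.
Deadweight loss = W^SO − W^NE = 193.5.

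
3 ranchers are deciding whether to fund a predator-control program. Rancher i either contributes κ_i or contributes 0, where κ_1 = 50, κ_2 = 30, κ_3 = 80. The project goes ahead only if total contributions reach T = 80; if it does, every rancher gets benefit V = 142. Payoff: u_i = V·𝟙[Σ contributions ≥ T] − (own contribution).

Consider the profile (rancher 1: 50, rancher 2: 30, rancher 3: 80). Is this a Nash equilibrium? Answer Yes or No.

Total = 160 ≥ 80: provided.
Rancher 1 (pledges 50, payoff 92): dropping to 0 → total 110, payoff 142. Profitable deviation.

No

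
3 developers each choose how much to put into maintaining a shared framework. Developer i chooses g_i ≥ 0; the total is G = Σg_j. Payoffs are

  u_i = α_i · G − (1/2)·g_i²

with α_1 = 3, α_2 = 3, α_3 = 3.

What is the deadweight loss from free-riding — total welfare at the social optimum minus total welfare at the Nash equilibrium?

54

Developer i's FOC: ∂u_i/∂g_i = α_i − g_i = 0, so g_i* = α_i.
NE contributions = (3, 3, 3); G = 9.
W^NE = (Σα)·G − ½Σα_i² = 9² − ½·27 = 67.5.
Planner sets g_i = Σα_j = 9 for every i, so G^SO = 3·9 = 27.
W^SO = (Σα)·G^SO − ½·3·(Σα)² = (3/2)·9² = 121.5.
Deadweight loss = W^SO − W^NE = 54.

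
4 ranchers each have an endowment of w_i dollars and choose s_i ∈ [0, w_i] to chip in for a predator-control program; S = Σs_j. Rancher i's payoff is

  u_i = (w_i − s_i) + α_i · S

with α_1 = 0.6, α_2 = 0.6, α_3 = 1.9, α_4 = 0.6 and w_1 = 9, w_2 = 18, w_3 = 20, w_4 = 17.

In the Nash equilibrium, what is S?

20

∂u_i/∂s_i = α_i − 1, so rancher i contributes w_i if α_i > 1, else 0.
α_i > 1 for i ∈ {3}; NE contributions (0, 0, 20, 0), S = 20.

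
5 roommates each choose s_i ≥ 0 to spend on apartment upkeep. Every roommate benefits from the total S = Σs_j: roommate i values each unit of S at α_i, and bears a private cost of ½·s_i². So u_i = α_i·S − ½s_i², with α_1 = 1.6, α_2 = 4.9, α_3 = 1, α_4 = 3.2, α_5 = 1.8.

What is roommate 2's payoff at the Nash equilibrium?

Roommate i's FOC: ∂u_i/∂s_i = α_i − s_i = 0, so s_i* = α_i.
NE contributions = (1.6, 4.9, 1, 3.2, 1.8); S = 12.5.
u_2 = α_2·S − ½·(s_2)² = 4.9·12.5 − ½·4.9² = 49.245.

49.245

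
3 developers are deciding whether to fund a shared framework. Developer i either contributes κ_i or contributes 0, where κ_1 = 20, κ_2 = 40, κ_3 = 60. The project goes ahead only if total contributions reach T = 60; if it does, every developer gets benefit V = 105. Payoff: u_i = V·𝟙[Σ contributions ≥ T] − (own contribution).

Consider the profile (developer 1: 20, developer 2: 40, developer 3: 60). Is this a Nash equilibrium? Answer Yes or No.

No

Total = 120 ≥ 60: provided.
Developer 1 (pledges 20, payoff 85): dropping to 0 → total 100, payoff 105. Profitable deviation.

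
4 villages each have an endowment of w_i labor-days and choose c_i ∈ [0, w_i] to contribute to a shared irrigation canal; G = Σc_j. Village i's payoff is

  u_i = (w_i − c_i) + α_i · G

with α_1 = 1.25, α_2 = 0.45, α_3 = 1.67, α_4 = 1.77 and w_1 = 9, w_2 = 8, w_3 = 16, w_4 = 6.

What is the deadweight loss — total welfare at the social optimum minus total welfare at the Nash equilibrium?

33.12

∂u_i/∂c_i = α_i − 1, so village i contributes w_i if α_i > 1, else 0.
α_i > 1 for i ∈ {1, 3, 4}; NE contributions (9, 0, 16, 6), G = 31.
W^NE = Σw_i − G^NE + (Σα_i)·G^NE = 39 + 4.14·31 = 167.34.
Planner: ∂(Σu_j)/∂c_i = Σα_j − 1 = 4.14 > 0, so everyone contributes w_i; G^SO = 39, W^SO = 39 + 4.14·39 = 200.46.
Deadweight loss = 33.12.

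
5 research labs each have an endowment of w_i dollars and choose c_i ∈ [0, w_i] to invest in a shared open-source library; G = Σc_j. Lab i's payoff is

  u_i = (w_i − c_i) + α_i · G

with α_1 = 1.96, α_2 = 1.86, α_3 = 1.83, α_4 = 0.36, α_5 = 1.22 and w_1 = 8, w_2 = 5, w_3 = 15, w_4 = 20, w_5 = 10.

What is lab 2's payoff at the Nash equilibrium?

70.68

∂u_i/∂c_i = α_i − 1, so lab i contributes w_i if α_i > 1, else 0.
α_i > 1 for i ∈ {1, 2, 3, 5}; NE contributions (8, 5, 15, 0, 10), G = 38.
u_2 = (5 − 5) + 1.86·38 = 70.68.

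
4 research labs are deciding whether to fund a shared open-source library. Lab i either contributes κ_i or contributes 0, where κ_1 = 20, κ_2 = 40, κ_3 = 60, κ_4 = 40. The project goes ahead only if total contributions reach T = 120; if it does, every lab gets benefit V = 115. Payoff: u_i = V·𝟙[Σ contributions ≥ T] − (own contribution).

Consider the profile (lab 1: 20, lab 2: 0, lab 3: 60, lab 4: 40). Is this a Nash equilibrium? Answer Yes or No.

Yes

Total = 120 ≥ 120: provided.
Lab 1 (pledges 20, payoff 95): dropping to 0 → total 100, payoff 0. No gain.
Lab 2 (pledges 0, payoff 115): pledging 40 → total 160, payoff 75. No gain.
Lab 3 (pledges 60, payoff 55): dropping to 0 → total 60, payoff 0. No gain.
Lab 4 (pledges 40, payoff 75): dropping to 0 → total 80, payoff 0. No gain.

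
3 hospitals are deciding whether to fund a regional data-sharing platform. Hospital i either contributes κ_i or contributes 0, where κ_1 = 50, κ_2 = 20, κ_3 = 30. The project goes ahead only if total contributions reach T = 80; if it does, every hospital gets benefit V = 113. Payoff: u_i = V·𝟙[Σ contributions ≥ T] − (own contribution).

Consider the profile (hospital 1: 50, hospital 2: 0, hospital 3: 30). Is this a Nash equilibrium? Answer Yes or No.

Yes

Total = 80 ≥ 80: provided.
Hospital 1 (pledges 50, payoff 63): dropping to 0 → total 30, payoff 0. No gain.
Hospital 2 (pledges 0, payoff 113): pledging 20 → total 100, payoff 93. No gain.
Hospital 3 (pledges 30, payoff 83): dropping to 0 → total 50, payoff 0. No gain.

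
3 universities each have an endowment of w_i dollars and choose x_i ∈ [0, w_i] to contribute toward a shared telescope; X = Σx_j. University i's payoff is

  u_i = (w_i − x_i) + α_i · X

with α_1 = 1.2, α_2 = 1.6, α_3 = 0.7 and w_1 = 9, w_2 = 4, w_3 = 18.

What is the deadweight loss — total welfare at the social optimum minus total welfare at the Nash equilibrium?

45

∂u_i/∂x_i = α_i − 1, so university i contributes w_i if α_i > 1, else 0.
α_i > 1 for i ∈ {1, 2}; NE contributions (9, 4, 0), X = 13.
W^NE = Σw_i − X^NE + (Σα_i)·X^NE = 31 + 2.5·13 = 63.5.
Planner: ∂(Σu_j)/∂x_i = Σα_j − 1 = 2.5 > 0, so everyone contributes w_i; X^SO = 31, W^SO = 31 + 2.5·31 = 108.5.
Deadweight loss = 45.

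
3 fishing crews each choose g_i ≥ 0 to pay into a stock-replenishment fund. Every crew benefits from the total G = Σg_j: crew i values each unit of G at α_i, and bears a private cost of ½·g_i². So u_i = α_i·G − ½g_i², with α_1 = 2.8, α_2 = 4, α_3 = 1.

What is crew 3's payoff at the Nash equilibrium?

7.3

Crew i's FOC: ∂u_i/∂g_i = α_i − g_i = 0, so g_i* = α_i.
NE contributions = (2.8, 4, 1); G = 7.8.
u_3 = α_3·G − ½·(g_3)² = 1·7.8 − ½·1² = 7.3.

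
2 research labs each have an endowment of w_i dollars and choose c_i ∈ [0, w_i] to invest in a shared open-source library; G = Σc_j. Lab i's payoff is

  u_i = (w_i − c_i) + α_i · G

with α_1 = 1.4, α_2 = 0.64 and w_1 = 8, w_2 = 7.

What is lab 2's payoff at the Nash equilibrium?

12.12

∂u_i/∂c_i = α_i − 1, so lab i contributes w_i if α_i > 1, else 0.
α_i > 1 for i ∈ {1}; NE contributions (8, 0), G = 8.
u_2 = (7 − 0) + 0.64·8 = 12.12.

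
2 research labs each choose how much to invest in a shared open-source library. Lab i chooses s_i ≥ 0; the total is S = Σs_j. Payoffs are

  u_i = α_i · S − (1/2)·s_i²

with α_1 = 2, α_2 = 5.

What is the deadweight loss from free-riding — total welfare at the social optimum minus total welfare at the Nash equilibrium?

14.5

Lab i's FOC: ∂u_i/∂s_i = α_i − s_i = 0, so s_i* = α_i.
NE contributions = (2, 5); S = 7.
W^NE = (Σα)·S − ½Σα_i² = 7² − ½·29 = 34.5.
Planner sets s_i = Σα_j = 7 for every i, so S^SO = 2·7 = 14.
W^SO = (Σα)·S^SO − ½·2·(Σα)² = (2/2)·7² = 49.
Deadweight loss = W^SO − W^NE = 14.5.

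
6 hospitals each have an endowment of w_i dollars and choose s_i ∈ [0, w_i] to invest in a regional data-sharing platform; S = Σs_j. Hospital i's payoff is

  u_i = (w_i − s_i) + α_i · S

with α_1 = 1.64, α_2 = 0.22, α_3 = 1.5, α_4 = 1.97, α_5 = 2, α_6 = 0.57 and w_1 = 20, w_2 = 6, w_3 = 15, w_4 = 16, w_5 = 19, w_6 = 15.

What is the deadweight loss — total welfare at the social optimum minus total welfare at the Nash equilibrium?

144.9

∂u_i/∂s_i = α_i − 1, so hospital i contributes w_i if α_i > 1, else 0.
α_i > 1 for i ∈ {1, 3, 4, 5}; NE contributions (20, 0, 15, 16, 19, 0), S = 70.
W^NE = Σw_i − S^NE + (Σα_i)·S^NE = 91 + 6.9·70 = 574.
Planner: ∂(Σu_j)/∂s_i = Σα_j − 1 = 6.9 > 0, so everyone contributes w_i; S^SO = 91, W^SO = 91 + 6.9·91 = 718.9.
Deadweight loss = 144.9.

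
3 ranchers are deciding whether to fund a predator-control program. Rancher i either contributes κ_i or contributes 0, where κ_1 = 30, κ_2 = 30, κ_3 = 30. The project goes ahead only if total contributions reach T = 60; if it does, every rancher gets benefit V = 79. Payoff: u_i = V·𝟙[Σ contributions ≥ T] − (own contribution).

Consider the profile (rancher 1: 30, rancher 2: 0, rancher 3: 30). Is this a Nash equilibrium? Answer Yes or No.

Total = 60 ≥ 60: provided.
Rancher 1 (pledges 30, payoff 49): dropping to 0 → total 30, payoff 0. No gain.
Rancher 2 (pledges 0, payoff 79): pledging 30 → total 90, payoff 49. No gain.
Rancher 3 (pledges 30, payoff 49): dropping to 0 → total 30, payoff 0. No gain.

Yes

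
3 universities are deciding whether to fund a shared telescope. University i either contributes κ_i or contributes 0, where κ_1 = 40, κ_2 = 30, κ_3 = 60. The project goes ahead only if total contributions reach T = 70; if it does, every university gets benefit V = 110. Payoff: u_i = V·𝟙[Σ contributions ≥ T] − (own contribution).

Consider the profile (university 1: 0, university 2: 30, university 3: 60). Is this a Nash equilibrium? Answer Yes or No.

Total = 90 ≥ 70: provided.
University 1 (pledges 0, payoff 110): pledging 40 → total 130, payoff 70. No gain.
University 2 (pledges 30, payoff 80): dropping to 0 → total 60, payoff 0. No gain.
University 3 (pledges 60, payoff 50): dropping to 0 → total 30, payoff 0. No gain.

Yes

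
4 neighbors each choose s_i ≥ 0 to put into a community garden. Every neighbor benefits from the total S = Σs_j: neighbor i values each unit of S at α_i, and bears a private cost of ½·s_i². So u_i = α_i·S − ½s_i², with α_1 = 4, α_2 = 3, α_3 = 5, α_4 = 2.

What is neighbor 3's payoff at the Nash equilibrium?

Neighbor i's FOC: ∂u_i/∂s_i = α_i − s_i = 0, so s_i* = α_i.
NE contributions = (4, 3, 5, 2); S = 14.
u_3 = α_3·S − ½·(s_3)² = 5·14 − ½·5² = 57.5.

57.5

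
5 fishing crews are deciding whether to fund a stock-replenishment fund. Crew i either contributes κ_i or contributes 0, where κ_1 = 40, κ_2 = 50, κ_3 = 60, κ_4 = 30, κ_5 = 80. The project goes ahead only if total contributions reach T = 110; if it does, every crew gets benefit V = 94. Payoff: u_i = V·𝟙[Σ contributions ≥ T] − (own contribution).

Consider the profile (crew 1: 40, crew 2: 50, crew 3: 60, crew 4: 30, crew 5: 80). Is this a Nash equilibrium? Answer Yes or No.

No

Total = 260 ≥ 110: provided.
Crew 1 (pledges 40, payoff 54): dropping to 0 → total 220, payoff 94. Profitable deviation.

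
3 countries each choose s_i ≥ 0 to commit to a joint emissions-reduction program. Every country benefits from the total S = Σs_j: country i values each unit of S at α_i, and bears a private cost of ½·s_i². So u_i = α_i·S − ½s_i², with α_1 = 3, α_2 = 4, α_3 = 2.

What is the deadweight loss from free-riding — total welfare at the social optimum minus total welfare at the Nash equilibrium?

Country i's FOC: ∂u_i/∂s_i = α_i − s_i = 0, so s_i* = α_i.
NE contributions = (3, 4, 2); S = 9.
W^NE = (Σα)·S − ½Σα_i² = 9² − ½·29 = 66.5.
Planner sets s_i = Σα_j = 9 for every i, so S^SO = 3·9 = 27.
W^SO = (Σα)·S^SO − ½·3·(Σα)² = (3/2)·9² = 121.5.
Deadweight loss = W^SO − W^NE = 55.

55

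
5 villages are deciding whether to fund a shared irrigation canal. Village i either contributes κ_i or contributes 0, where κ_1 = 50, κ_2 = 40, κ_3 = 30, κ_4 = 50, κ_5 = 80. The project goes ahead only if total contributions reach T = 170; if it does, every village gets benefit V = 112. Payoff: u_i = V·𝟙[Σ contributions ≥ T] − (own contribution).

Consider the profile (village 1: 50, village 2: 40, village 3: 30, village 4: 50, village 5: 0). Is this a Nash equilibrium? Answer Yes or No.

Yes

Total = 170 ≥ 170: provided.
Village 1 (pledges 50, payoff 62): dropping to 0 → total 120, payoff 0. No gain.
Village 2 (pledges 40, payoff 72): dropping to 0 → total 130, payoff 0. No gain.
Village 3 (pledges 30, payoff 82): dropping to 0 → total 140, payoff 0. No gain.
Village 4 (pledges 50, payoff 62): dropping to 0 → total 120, payoff 0. No gain.
Village 5 (pledges 0, payoff 112): pledging 80 → total 250, payoff 32. No gain.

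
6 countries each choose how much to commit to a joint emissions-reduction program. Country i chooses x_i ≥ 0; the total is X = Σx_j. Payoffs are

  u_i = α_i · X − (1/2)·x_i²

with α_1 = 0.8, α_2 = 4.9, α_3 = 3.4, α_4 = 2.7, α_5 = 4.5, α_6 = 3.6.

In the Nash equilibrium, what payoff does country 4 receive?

50.085

Country i's FOC: ∂u_i/∂x_i = α_i − x_i = 0, so x_i* = α_i.
NE contributions = (0.8, 4.9, 3.4, 2.7, 4.5, 3.6); X = 19.9.
u_4 = α_4·X − ½·(x_4)² = 2.7·19.9 − ½·2.7² = 50.085.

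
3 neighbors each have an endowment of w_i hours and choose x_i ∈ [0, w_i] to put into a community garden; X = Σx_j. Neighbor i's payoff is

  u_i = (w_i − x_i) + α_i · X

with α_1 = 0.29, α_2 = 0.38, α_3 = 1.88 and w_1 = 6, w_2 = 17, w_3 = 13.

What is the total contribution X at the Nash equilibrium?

∂u_i/∂x_i = α_i − 1, so neighbor i contributes w_i if α_i > 1, else 0.
α_i > 1 for i ∈ {3}; NE contributions (0, 0, 13), X = 13.

13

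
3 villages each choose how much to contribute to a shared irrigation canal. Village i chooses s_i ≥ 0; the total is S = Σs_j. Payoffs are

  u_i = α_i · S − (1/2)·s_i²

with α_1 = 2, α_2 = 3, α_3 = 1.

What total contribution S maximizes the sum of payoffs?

Planner FOC: ∂(Σu_j)/∂s_i = (Σα_j) − s_i = 0, so s_i^SO = Σα_j = 6 for every i; S^SO = 18.

18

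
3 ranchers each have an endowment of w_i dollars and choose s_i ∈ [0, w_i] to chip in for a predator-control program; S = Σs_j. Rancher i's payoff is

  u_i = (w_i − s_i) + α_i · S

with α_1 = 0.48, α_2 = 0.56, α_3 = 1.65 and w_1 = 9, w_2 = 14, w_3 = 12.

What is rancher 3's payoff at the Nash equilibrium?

∂u_i/∂s_i = α_i − 1, so rancher i contributes w_i if α_i > 1, else 0.
α_i > 1 for i ∈ {3}; NE contributions (0, 0, 12), S = 12.
u_3 = (12 − 12) + 1.65·12 = 19.8.

19.8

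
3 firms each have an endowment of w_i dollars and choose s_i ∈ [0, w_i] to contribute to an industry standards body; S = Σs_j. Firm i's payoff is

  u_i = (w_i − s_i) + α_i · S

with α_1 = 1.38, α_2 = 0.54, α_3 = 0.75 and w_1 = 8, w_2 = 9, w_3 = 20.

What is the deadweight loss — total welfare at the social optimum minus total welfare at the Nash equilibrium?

48.43

∂u_i/∂s_i = α_i − 1, so firm i contributes w_i if α_i > 1, else 0.
α_i > 1 for i ∈ {1}; NE contributions (8, 0, 0), S = 8.
W^NE = Σw_i − S^NE + (Σα_i)·S^NE = 37 + 1.67·8 = 50.36.
Planner: ∂(Σu_j)/∂s_i = Σα_j − 1 = 1.67 > 0, so everyone contributes w_i; S^SO = 37, W^SO = 37 + 1.67·37 = 98.79.
Deadweight loss = 48.43.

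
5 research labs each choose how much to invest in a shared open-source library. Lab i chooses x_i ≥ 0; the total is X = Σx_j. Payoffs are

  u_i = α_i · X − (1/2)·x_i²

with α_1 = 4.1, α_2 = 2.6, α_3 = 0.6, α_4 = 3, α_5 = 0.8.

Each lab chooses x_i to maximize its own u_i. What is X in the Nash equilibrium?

Lab i's FOC: ∂u_i/∂x_i = α_i − x_i = 0, so x_i* = α_i.
NE contributions = (4.1, 2.6, 0.6, 3, 0.8); X = 11.1.

11.1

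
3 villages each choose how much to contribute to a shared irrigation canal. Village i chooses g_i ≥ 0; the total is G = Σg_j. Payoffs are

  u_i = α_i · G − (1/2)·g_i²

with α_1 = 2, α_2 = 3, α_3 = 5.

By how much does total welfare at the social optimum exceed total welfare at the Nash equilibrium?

Village i's FOC: ∂u_i/∂g_i = α_i − g_i = 0, so g_i* = α_i.
NE contributions = (2, 3, 5); G = 10.
W^NE = (Σα)·G − ½Σα_i² = 10² − ½·38 = 81.
Planner sets g_i = Σα_j = 10 for every i, so G^SO = 3·10 = 30.
W^SO = (Σα)·G^SO − ½·3·(Σα)² = (3/2)·10² = 150.
Deadweight loss = W^SO − W^NE = 69.

69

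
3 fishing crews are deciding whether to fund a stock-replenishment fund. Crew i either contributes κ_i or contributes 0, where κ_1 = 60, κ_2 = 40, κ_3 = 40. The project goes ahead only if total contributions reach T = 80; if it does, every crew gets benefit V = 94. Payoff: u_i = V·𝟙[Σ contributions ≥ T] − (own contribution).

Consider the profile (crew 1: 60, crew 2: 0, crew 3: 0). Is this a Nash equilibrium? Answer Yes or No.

Total = 60 < 80: not provided.
Crew 1 (pledges 60, payoff -60): dropping to 0 → total 0, payoff 0. Profitable deviation.

No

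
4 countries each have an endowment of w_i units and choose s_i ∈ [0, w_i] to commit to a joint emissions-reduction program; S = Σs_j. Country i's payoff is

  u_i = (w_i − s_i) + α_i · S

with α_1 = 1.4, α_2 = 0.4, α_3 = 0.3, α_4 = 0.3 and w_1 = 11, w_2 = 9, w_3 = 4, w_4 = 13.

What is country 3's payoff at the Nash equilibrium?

∂u_i/∂s_i = α_i − 1, so country i contributes w_i if α_i > 1, else 0.
α_i > 1 for i ∈ {1}; NE contributions (11, 0, 0, 0), S = 11.
u_3 = (4 − 0) + 0.3·11 = 7.3.

7.3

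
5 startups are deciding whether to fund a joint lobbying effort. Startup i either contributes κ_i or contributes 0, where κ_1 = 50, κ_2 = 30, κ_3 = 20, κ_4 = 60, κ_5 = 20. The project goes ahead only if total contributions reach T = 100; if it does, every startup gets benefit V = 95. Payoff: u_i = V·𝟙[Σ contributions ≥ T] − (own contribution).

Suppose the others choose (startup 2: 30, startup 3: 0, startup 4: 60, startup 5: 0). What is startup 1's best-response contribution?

50

Others' total = 90. Contributing 50 brings total to 140 ≥ 100: gain V − κ_1 = 45.
Best response: 50.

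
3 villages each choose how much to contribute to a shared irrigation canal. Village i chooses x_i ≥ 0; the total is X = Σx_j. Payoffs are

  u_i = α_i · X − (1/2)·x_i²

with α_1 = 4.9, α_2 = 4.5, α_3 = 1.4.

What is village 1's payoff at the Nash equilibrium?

40.915

Village i's FOC: ∂u_i/∂x_i = α_i − x_i = 0, so x_i* = α_i.
NE contributions = (4.9, 4.5, 1.4); X = 10.8.
u_1 = α_1·X − ½·(x_1)² = 4.9·10.8 − ½·4.9² = 40.915.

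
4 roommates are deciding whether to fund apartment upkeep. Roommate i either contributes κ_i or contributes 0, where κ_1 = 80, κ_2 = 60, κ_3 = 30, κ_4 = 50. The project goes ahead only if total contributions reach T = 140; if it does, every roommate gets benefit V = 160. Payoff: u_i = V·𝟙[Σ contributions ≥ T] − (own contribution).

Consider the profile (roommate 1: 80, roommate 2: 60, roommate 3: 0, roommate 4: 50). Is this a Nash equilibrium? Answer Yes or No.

Total = 190 ≥ 140: provided.
Roommate 1 (pledges 80, payoff 80): dropping to 0 → total 110, payoff 0. No gain.
Roommate 2 (pledges 60, payoff 100): dropping to 0 → total 130, payoff 0. No gain.
Roommate 3 (pledges 0, payoff 160): pledging 30 → total 220, payoff 130. No gain.
Roommate 4 (pledges 50, payoff 110): dropping to 0 → total 140, payoff 160. Profitable deviation.

No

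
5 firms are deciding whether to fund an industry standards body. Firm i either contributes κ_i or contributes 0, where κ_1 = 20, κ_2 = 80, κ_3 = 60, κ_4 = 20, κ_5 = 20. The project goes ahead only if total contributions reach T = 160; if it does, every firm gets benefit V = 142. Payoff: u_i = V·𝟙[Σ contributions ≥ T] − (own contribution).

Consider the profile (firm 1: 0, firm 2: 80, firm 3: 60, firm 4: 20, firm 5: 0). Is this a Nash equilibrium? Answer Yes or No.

Yes

Total = 160 ≥ 160: provided.
Firm 1 (pledges 0, payoff 142): pledging 20 → total 180, payoff 122. No gain.
Firm 2 (pledges 80, payoff 62): dropping to 0 → total 80, payoff 0. No gain.
Firm 3 (pledges 60, payoff 82): dropping to 0 → total 100, payoff 0. No gain.
Firm 4 (pledges 20, payoff 122): dropping to 0 → total 140, payoff 0. No gain.
Firm 5 (pledges 0, payoff 142): pledging 20 → total 180, payoff 122. No gain.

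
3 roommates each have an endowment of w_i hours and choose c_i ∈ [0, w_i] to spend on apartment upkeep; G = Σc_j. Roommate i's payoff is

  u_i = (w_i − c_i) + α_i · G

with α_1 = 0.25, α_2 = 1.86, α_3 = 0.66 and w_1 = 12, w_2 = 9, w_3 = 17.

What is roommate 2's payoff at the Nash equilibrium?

16.74

∂u_i/∂c_i = α_i − 1, so roommate i contributes w_i if α_i > 1, else 0.
α_i > 1 for i ∈ {2}; NE contributions (0, 9, 0), G = 9.
u_2 = (9 − 9) + 1.86·9 = 16.74.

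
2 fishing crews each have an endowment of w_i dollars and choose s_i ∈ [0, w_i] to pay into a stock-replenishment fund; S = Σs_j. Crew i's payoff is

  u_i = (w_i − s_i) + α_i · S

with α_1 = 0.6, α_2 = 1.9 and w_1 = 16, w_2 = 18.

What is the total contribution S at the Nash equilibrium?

18

∂u_i/∂s_i = α_i − 1, so crew i contributes w_i if α_i > 1, else 0.
α_i > 1 for i ∈ {2}; NE contributions (0, 18), S = 18.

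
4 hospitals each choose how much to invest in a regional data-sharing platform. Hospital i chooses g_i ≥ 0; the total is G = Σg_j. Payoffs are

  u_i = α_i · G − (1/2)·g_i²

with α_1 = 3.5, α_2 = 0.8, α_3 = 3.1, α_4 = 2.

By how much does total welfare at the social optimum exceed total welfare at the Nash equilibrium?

Hospital i's FOC: ∂u_i/∂g_i = α_i − g_i = 0, so g_i* = α_i.
NE contributions = (3.5, 0.8, 3.1, 2); G = 9.4.
W^NE = (Σα)·G − ½Σα_i² = 9.4² − ½·26.5 = 75.11.
Planner sets g_i = Σα_j = 9.4 for every i, so G^SO = 4·9.4 = 37.6.
W^SO = (Σα)·G^SO − ½·4·(Σα)² = (4/2)·9.4² = 176.72.
Deadweight loss = W^SO − W^NE = 101.61.

101.61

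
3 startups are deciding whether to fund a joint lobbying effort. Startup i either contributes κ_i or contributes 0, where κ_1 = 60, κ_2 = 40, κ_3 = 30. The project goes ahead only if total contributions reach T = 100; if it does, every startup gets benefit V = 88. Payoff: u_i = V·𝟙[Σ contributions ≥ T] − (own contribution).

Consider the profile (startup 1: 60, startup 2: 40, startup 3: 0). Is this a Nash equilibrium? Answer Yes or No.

Total = 100 ≥ 100: provided.
Startup 1 (pledges 60, payoff 28): dropping to 0 → total 40, payoff 0. No gain.
Startup 2 (pledges 40, payoff 48): dropping to 0 → total 60, payoff 0. No gain.
Startup 3 (pledges 0, payoff 88): pledging 30 → total 130, payoff 58. No gain.

Yes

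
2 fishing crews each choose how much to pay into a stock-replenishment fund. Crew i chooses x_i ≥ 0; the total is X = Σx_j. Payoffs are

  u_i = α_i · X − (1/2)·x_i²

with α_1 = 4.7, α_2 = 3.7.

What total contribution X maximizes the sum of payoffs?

16.8

Planner FOC: ∂(Σu_j)/∂x_i = (Σα_j) − x_i = 0, so x_i^SO = Σα_j = 8.4 for every i; X^SO = 16.8.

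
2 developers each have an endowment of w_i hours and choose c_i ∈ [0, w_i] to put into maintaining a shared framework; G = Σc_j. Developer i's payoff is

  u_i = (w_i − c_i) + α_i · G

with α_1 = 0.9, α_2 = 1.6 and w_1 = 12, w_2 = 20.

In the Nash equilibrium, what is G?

20

∂u_i/∂c_i = α_i − 1, so developer i contributes w_i if α_i > 1, else 0.
α_i > 1 for i ∈ {2}; NE contributions (0, 20), G = 20.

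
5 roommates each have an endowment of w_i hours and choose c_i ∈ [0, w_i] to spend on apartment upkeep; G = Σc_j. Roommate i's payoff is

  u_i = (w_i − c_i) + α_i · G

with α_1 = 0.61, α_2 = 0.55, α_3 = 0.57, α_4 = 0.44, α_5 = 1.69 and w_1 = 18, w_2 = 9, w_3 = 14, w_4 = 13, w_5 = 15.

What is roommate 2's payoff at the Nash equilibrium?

∂u_i/∂c_i = α_i − 1, so roommate i contributes w_i if α_i > 1, else 0.
α_i > 1 for i ∈ {5}; NE contributions (0, 0, 0, 0, 15), G = 15.
u_2 = (9 − 0) + 0.55·15 = 17.25.

17.25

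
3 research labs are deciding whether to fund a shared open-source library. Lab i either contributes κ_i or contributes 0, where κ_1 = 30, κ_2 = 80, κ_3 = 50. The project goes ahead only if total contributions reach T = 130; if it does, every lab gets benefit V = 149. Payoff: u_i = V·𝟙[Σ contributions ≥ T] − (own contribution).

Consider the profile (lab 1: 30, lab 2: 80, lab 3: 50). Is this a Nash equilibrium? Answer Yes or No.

Total = 160 ≥ 130: provided.
Lab 1 (pledges 30, payoff 119): dropping to 0 → total 130, payoff 149. Profitable deviation.

No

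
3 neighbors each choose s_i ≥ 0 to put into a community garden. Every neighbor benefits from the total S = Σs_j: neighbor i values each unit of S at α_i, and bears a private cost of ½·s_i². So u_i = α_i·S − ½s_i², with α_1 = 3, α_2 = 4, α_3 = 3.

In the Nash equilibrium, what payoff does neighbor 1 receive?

25.5

Neighbor i's FOC: ∂u_i/∂s_i = α_i − s_i = 0, so s_i* = α_i.
NE contributions = (3, 4, 3); S = 10.
u_1 = α_1·S − ½·(s_1)² = 3·10 − ½·3² = 25.5.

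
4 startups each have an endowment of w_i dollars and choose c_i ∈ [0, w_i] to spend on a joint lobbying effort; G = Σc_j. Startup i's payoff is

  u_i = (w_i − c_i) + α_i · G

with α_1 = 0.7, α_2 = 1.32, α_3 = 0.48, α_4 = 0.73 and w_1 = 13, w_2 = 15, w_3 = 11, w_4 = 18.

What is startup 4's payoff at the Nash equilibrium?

∂u_i/∂c_i = α_i − 1, so startup i contributes w_i if α_i > 1, else 0.
α_i > 1 for i ∈ {2}; NE contributions (0, 15, 0, 0), G = 15.
u_4 = (18 − 0) + 0.73·15 = 28.95.

28.95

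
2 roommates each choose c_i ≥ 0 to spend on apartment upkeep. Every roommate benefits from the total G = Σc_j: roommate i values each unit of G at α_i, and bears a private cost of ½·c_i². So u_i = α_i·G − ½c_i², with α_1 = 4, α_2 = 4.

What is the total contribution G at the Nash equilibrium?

8

Roommate i's FOC: ∂u_i/∂c_i = α_i − c_i = 0, so c_i* = α_i.
NE contributions = (4, 4); G = 8.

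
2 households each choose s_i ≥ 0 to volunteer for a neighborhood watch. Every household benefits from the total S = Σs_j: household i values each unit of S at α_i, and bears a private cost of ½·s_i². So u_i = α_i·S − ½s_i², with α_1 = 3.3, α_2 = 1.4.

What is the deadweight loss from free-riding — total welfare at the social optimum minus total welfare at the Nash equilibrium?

6.425

Household i's FOC: ∂u_i/∂s_i = α_i − s_i = 0, so s_i* = α_i.
NE contributions = (3.3, 1.4); S = 4.7.
W^NE = (Σα)·S − ½Σα_i² = 4.7² − ½·12.85 = 15.665.
Planner sets s_i = Σα_j = 4.7 for every i, so S^SO = 2·4.7 = 9.4.
W^SO = (Σα)·S^SO − ½·2·(Σα)² = (2/2)·4.7² = 22.09.
Deadweight loss = W^SO − W^NE = 6.425.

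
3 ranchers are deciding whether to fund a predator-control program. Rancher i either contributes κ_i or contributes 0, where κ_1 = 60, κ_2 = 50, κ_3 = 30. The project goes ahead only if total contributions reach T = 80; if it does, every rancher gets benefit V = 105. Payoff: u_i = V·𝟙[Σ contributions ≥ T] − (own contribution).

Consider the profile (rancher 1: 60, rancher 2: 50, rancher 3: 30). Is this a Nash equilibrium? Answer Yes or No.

Total = 140 ≥ 80: provided.
Rancher 1 (pledges 60, payoff 45): dropping to 0 → total 80, payoff 105. Profitable deviation.

No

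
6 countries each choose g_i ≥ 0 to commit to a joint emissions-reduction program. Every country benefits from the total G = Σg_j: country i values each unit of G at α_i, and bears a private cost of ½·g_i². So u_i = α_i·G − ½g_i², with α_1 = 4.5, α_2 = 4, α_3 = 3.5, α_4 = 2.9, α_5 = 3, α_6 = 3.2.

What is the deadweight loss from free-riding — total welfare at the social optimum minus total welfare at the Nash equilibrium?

928.495

Country i's FOC: ∂u_i/∂g_i = α_i − g_i = 0, so g_i* = α_i.
NE contributions = (4.5, 4, 3.5, 2.9, 3, 3.2); G = 21.1.
W^NE = (Σα)·G − ½Σα_i² = 21.1² − ½·76.15 = 407.135.
Planner sets g_i = Σα_j = 21.1 for every i, so G^SO = 6·21.1 = 126.6.
W^SO = (Σα)·G^SO − ½·6·(Σα)² = (6/2)·21.1² = 1335.63.
Deadweight loss = W^SO − W^NE = 928.495.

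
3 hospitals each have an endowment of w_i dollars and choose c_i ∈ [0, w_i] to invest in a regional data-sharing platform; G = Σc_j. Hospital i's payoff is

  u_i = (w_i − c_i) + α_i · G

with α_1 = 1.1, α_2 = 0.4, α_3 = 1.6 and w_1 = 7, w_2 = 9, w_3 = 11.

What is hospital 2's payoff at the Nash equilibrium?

16.2

∂u_i/∂c_i = α_i − 1, so hospital i contributes w_i if α_i > 1, else 0.
α_i > 1 for i ∈ {1, 3}; NE contributions (7, 0, 11), G = 18.
u_2 = (9 − 0) + 0.4·18 = 16.2.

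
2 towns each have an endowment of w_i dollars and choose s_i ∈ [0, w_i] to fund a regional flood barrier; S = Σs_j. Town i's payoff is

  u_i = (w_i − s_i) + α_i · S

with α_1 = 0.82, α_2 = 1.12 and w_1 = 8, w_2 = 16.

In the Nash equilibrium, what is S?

∂u_i/∂s_i = α_i − 1, so town i contributes w_i if α_i > 1, else 0.
α_i > 1 for i ∈ {2}; NE contributions (0, 16), S = 16.

16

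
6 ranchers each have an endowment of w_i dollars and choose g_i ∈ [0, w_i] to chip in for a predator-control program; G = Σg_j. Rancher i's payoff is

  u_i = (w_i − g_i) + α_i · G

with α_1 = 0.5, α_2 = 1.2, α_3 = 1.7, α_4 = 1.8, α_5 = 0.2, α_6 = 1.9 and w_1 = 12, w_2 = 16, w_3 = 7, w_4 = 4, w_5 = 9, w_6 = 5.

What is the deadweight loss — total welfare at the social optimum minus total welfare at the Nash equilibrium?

132.3

∂u_i/∂g_i = α_i − 1, so rancher i contributes w_i if α_i > 1, else 0.
α_i > 1 for i ∈ {2, 3, 4, 6}; NE contributions (0, 16, 7, 4, 0, 5), G = 32.
W^NE = Σw_i − G^NE + (Σα_i)·G^NE = 53 + 6.3·32 = 254.6.
Planner: ∂(Σu_j)/∂g_i = Σα_j − 1 = 6.3 > 0, so everyone contributes w_i; G^SO = 53, W^SO = 53 + 6.3·53 = 386.9.
Deadweight loss = 132.3.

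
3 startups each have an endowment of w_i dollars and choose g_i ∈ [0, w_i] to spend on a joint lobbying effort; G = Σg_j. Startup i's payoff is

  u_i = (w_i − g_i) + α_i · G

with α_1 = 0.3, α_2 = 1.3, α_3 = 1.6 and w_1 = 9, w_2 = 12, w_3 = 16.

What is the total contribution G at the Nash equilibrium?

28

∂u_i/∂g_i = α_i − 1, so startup i contributes w_i if α_i > 1, else 0.
α_i > 1 for i ∈ {2, 3}; NE contributions (0, 12, 16), G = 28.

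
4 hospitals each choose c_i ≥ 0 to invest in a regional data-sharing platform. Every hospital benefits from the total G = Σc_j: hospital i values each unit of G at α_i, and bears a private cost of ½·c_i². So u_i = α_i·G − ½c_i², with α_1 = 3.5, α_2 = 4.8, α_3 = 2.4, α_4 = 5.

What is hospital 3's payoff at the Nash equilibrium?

Hospital i's FOC: ∂u_i/∂c_i = α_i − c_i = 0, so c_i* = α_i.
NE contributions = (3.5, 4.8, 2.4, 5); G = 15.7.
u_3 = α_3·G − ½·(c_3)² = 2.4·15.7 − ½·2.4² = 34.8.

34.8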